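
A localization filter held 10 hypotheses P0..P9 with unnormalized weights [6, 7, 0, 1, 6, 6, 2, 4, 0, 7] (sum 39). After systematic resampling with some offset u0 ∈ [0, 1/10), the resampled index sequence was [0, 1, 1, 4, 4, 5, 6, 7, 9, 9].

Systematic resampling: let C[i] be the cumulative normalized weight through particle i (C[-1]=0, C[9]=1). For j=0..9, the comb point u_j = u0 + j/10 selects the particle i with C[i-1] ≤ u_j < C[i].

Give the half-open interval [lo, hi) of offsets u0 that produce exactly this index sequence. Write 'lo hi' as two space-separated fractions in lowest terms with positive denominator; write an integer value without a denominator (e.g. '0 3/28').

C = [2/13, 1/3, 1/3, 14/39, 20/39, 2/3, 28/39, 32/39, 32/39, 1]
j=0 picked index 0: u0 ∈ [0, 2/13)
j=1 picked index 1: u0 ∈ [7/130, 7/30)
j=2 picked index 1: u0 ∈ [-3/65, 2/15)
j=3 picked index 4: u0 ∈ [23/390, 83/390)
j=4 picked index 4: u0 ∈ [-8/195, 22/195)
j=5 picked index 5: u0 ∈ [1/78, 1/6)
j=6 picked index 6: u0 ∈ [1/15, 23/195)
j=7 picked index 7: u0 ∈ [7/390, 47/390)
j=8 picked index 9: u0 ∈ [4/195, 1/5)
j=9 picked index 9: u0 ∈ [-31/390, 1/10)
intersection: [1/15, 1/10)

1/15 1/10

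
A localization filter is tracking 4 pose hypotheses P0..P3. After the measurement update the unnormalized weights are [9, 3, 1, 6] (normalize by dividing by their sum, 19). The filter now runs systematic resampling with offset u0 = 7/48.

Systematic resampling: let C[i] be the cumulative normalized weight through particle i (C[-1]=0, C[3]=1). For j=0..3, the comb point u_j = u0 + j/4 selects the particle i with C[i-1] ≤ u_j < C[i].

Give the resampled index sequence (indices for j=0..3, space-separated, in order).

0 0 2 3

C = [9/19, 12/19, 13/19, 1]
j=0: u_0=7/48 ∈ [0, 9/19) → index 0
j=1: u_1=19/48 ∈ [0, 9/19) → index 0
j=2: u_2=31/48 ∈ [12/19, 13/19) → index 2
j=3: u_3=43/48 ∈ [13/19, 1) → index 3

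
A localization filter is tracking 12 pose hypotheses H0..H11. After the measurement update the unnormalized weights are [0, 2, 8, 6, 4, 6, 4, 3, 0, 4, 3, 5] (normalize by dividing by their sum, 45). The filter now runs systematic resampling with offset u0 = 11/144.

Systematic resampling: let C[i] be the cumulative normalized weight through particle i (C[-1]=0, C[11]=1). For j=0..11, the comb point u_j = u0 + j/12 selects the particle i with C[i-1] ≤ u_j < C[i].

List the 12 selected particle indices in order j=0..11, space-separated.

C = [0, 2/45, 2/9, 16/45, 4/9, 26/45, 2/3, 11/15, 11/15, 37/45, 8/9, 1]
j=0: u_0=11/144 ∈ [2/45, 2/9) → index 2
j=1: u_1=23/144 ∈ [2/45, 2/9) → index 2
j=2: u_2=35/144 ∈ [2/9, 16/45) → index 3
j=3: u_3=47/144 ∈ [2/9, 16/45) → index 3
j=4: u_4=59/144 ∈ [16/45, 4/9) → index 4
j=5: u_5=71/144 ∈ [4/9, 26/45) → index 5
j=6: u_6=83/144 ∈ [4/9, 26/45) → index 5
j=7: u_7=95/144 ∈ [26/45, 2/3) → index 6
j=8: u_8=107/144 ∈ [11/15, 37/45) → index 9
j=9: u_9=119/144 ∈ [37/45, 8/9) → index 10
j=10: u_10=131/144 ∈ [8/9, 1) → index 11
j=11: u_11=143/144 ∈ [8/9, 1) → index 11

2 2 3 3 4 5 5 6 9 10 11 11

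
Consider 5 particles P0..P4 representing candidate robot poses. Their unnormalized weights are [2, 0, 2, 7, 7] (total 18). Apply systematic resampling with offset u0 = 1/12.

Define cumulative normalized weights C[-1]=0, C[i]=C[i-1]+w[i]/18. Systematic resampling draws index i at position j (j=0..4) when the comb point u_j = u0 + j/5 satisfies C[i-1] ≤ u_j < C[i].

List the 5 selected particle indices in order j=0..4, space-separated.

0 3 3 4 4

C = [1/9, 1/9, 2/9, 11/18, 1]
j=0: u_0=1/12 ∈ [0, 1/9) → index 0
j=1: u_1=17/60 ∈ [2/9, 11/18) → index 3
j=2: u_2=29/60 ∈ [2/9, 11/18) → index 3
j=3: u_3=41/60 ∈ [11/18, 1) → index 4
j=4: u_4=53/60 ∈ [11/18, 1) → index 4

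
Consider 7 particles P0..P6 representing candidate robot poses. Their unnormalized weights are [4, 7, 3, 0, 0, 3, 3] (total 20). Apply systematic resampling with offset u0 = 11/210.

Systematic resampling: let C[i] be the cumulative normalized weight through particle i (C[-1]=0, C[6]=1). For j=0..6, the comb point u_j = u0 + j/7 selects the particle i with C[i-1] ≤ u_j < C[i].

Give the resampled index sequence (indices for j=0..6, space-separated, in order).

C = [1/5, 11/20, 7/10, 7/10, 7/10, 17/20, 1]
j=0: u_0=11/210 ∈ [0, 1/5) → index 0
j=1: u_1=41/210 ∈ [0, 1/5) → index 0
j=2: u_2=71/210 ∈ [1/5, 11/20) → index 1
j=3: u_3=101/210 ∈ [1/5, 11/20) → index 1
j=4: u_4=131/210 ∈ [11/20, 7/10) → index 2
j=5: u_5=23/30 ∈ [7/10, 17/20) → index 5
j=6: u_6=191/210 ∈ [17/20, 1) → index 6

0 0 1 1 2 5 6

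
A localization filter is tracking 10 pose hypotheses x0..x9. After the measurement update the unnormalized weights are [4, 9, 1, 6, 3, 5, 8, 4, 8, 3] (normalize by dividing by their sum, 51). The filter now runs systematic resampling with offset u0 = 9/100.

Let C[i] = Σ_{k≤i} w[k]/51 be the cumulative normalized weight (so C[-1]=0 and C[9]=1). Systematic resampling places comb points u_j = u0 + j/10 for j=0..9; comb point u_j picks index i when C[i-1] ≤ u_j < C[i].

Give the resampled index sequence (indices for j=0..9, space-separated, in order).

1 1 3 3 5 6 6 8 8 9

C = [4/51, 13/51, 14/51, 20/51, 23/51, 28/51, 12/17, 40/51, 16/17, 1]
j=0: u_0=9/100 ∈ [4/51, 13/51) → index 1
j=1: u_1=19/100 ∈ [4/51, 13/51) → index 1
j=2: u_2=29/100 ∈ [14/51, 20/51) → index 3
j=3: u_3=39/100 ∈ [14/51, 20/51) → index 3
j=4: u_4=49/100 ∈ [23/51, 28/51) → index 5
j=5: u_5=59/100 ∈ [28/51, 12/17) → index 6
j=6: u_6=69/100 ∈ [28/51, 12/17) → index 6
j=7: u_7=79/100 ∈ [40/51, 16/17) → index 8
j=8: u_8=89/100 ∈ [40/51, 16/17) → index 8
j=9: u_9=99/100 ∈ [16/17, 1) → index 9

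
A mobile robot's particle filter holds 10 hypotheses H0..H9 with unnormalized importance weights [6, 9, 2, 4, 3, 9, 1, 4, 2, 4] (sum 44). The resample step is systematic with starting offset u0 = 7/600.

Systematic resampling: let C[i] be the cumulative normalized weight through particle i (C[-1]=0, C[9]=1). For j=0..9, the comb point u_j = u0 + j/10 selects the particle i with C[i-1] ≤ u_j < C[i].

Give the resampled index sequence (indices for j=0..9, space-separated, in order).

C = [3/22, 15/44, 17/44, 21/44, 6/11, 3/4, 17/22, 19/22, 10/11, 1]
j=0: u_0=7/600 ∈ [0, 3/22) → index 0
j=1: u_1=67/600 ∈ [0, 3/22) → index 0
j=2: u_2=127/600 ∈ [3/22, 15/44) → index 1
j=3: u_3=187/600 ∈ [3/22, 15/44) → index 1
j=4: u_4=247/600 ∈ [17/44, 21/44) → index 3
j=5: u_5=307/600 ∈ [21/44, 6/11) → index 4
j=6: u_6=367/600 ∈ [6/11, 3/4) → index 5
j=7: u_7=427/600 ∈ [6/11, 3/4) → index 5
j=8: u_8=487/600 ∈ [17/22, 19/22) → index 7
j=9: u_9=547/600 ∈ [10/11, 1) → index 9

0 0 1 1 3 4 5 5 7 9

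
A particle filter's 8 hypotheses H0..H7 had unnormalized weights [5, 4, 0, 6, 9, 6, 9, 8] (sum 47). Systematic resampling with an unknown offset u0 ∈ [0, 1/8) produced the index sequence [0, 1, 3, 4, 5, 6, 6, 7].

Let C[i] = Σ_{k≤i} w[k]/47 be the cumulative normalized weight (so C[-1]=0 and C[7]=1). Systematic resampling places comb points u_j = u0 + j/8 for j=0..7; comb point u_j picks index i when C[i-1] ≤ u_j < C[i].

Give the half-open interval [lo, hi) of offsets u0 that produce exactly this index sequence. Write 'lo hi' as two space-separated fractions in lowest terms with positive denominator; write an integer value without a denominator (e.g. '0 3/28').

5/376 25/376

C = [5/47, 9/47, 9/47, 15/47, 24/47, 30/47, 39/47, 1]
j=0 picked index 0: u0 ∈ [0, 5/47)
j=1 picked index 1: u0 ∈ [-7/376, 25/376)
j=2 picked index 3: u0 ∈ [-11/188, 13/188)
j=3 picked index 4: u0 ∈ [-21/376, 51/376)
j=4 picked index 5: u0 ∈ [1/94, 13/94)
j=5 picked index 6: u0 ∈ [5/376, 77/376)
j=6 picked index 6: u0 ∈ [-21/188, 15/188)
j=7 picked index 7: u0 ∈ [-17/376, 1/8)
intersection: [5/376, 25/376)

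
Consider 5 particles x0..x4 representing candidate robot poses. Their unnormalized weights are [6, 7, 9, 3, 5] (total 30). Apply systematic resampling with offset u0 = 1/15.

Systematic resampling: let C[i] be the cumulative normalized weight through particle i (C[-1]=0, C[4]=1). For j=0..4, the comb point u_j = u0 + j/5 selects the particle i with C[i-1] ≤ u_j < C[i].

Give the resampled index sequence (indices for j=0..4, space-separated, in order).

0 1 2 2 4

C = [1/5, 13/30, 11/15, 5/6, 1]
j=0: u_0=1/15 ∈ [0, 1/5) → index 0
j=1: u_1=4/15 ∈ [1/5, 13/30) → index 1
j=2: u_2=7/15 ∈ [13/30, 11/15) → index 2
j=3: u_3=2/3 ∈ [13/30, 11/15) → index 2
j=4: u_4=13/15 ∈ [5/6, 1) → index 4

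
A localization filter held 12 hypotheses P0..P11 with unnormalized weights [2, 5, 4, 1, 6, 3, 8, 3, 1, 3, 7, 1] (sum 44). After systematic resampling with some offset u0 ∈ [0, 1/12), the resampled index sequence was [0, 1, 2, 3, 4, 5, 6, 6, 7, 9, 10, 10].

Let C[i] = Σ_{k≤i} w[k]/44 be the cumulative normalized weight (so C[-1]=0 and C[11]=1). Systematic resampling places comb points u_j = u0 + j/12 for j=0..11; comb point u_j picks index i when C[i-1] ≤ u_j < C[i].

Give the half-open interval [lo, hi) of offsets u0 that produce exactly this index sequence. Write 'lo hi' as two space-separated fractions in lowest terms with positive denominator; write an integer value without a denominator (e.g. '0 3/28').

0 1/44

C = [1/22, 7/44, 1/4, 3/11, 9/22, 21/44, 29/44, 8/11, 3/4, 9/11, 43/44, 1]
j=0 picked index 0: u0 ∈ [0, 1/22)
j=1 picked index 1: u0 ∈ [-5/132, 5/66)
j=2 picked index 2: u0 ∈ [-1/132, 1/12)
j=3 picked index 3: u0 ∈ [0, 1/44)
j=4 picked index 4: u0 ∈ [-2/33, 5/66)
j=5 picked index 5: u0 ∈ [-1/132, 2/33)
j=6 picked index 6: u0 ∈ [-1/44, 7/44)
j=7 picked index 6: u0 ∈ [-7/66, 5/66)
j=8 picked index 7: u0 ∈ [-1/132, 2/33)
j=9 picked index 9: u0 ∈ [0, 3/44)
j=10 picked index 10: u0 ∈ [-1/66, 19/132)
j=11 picked index 10: u0 ∈ [-13/132, 2/33)
intersection: [0, 1/44)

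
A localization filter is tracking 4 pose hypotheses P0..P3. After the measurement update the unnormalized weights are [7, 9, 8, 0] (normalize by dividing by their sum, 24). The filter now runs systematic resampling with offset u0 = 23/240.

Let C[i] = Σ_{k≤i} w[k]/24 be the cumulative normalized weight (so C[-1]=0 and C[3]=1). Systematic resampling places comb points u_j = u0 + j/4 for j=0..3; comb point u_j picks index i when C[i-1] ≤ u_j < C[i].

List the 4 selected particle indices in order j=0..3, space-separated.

C = [7/24, 2/3, 1, 1]
j=0: u_0=23/240 ∈ [0, 7/24) → index 0
j=1: u_1=83/240 ∈ [7/24, 2/3) → index 1
j=2: u_2=143/240 ∈ [7/24, 2/3) → index 1
j=3: u_3=203/240 ∈ [2/3, 1) → index 2

0 1 1 2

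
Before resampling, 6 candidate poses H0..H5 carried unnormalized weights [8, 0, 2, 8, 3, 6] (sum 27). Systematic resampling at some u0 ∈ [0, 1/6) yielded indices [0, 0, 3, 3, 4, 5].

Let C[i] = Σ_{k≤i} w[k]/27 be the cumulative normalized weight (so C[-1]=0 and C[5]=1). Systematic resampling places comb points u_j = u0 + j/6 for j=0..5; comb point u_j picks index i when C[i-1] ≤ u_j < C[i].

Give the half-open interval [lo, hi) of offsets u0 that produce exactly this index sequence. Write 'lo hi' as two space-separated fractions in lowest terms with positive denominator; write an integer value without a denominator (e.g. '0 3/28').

1/27 1/9

C = [8/27, 8/27, 10/27, 2/3, 7/9, 1]
j=0 picked index 0: u0 ∈ [0, 8/27)
j=1 picked index 0: u0 ∈ [-1/6, 7/54)
j=2 picked index 3: u0 ∈ [1/27, 1/3)
j=3 picked index 3: u0 ∈ [-7/54, 1/6)
j=4 picked index 4: u0 ∈ [0, 1/9)
j=5 picked index 5: u0 ∈ [-1/18, 1/6)
intersection: [1/27, 1/9)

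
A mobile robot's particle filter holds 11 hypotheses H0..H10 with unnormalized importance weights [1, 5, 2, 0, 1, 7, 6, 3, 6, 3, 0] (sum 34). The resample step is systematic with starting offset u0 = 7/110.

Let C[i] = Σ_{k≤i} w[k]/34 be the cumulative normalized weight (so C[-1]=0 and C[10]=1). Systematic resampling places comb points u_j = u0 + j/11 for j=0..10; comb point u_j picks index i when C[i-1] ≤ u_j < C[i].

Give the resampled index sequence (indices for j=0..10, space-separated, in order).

1 1 4 5 5 6 6 7 8 8 9

C = [1/34, 3/17, 4/17, 4/17, 9/34, 8/17, 11/17, 25/34, 31/34, 1, 1]
j=0: u_0=7/110 ∈ [1/34, 3/17) → index 1
j=1: u_1=17/110 ∈ [1/34, 3/17) → index 1
j=2: u_2=27/110 ∈ [4/17, 9/34) → index 4
j=3: u_3=37/110 ∈ [9/34, 8/17) → index 5
j=4: u_4=47/110 ∈ [9/34, 8/17) → index 5
j=5: u_5=57/110 ∈ [8/17, 11/17) → index 6
j=6: u_6=67/110 ∈ [8/17, 11/17) → index 6
j=7: u_7=7/10 ∈ [11/17, 25/34) → index 7
j=8: u_8=87/110 ∈ [25/34, 31/34) → index 8
j=9: u_9=97/110 ∈ [25/34, 31/34) → index 8
j=10: u_10=107/110 ∈ [31/34, 1) → index 9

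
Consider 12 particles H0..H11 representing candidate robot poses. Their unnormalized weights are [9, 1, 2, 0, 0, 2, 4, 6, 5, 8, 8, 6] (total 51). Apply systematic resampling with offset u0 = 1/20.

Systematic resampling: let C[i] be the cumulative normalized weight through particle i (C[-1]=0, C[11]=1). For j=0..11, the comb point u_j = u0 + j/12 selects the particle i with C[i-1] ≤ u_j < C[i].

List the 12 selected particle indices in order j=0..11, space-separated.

0 0 2 6 7 7 8 9 9 10 11 11

C = [3/17, 10/51, 4/17, 4/17, 4/17, 14/51, 6/17, 8/17, 29/51, 37/51, 15/17, 1]
j=0: u_0=1/20 ∈ [0, 3/17) → index 0
j=1: u_1=2/15 ∈ [0, 3/17) → index 0
j=2: u_2=13/60 ∈ [10/51, 4/17) → index 2
j=3: u_3=3/10 ∈ [14/51, 6/17) → index 6
j=4: u_4=23/60 ∈ [6/17, 8/17) → index 7
j=5: u_5=7/15 ∈ [6/17, 8/17) → index 7
j=6: u_6=11/20 ∈ [8/17, 29/51) → index 8
j=7: u_7=19/30 ∈ [29/51, 37/51) → index 9
j=8: u_8=43/60 ∈ [29/51, 37/51) → index 9
j=9: u_9=4/5 ∈ [37/51, 15/17) → index 10
j=10: u_10=53/60 ∈ [15/17, 1) → index 11
j=11: u_11=29/30 ∈ [15/17, 1) → index 11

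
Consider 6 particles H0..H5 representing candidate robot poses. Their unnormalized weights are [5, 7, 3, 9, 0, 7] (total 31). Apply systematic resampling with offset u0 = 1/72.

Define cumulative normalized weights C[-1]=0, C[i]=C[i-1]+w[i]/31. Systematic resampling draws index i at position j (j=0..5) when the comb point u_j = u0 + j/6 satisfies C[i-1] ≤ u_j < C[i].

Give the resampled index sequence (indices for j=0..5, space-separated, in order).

0 1 1 3 3 5

C = [5/31, 12/31, 15/31, 24/31, 24/31, 1]
j=0: u_0=1/72 ∈ [0, 5/31) → index 0
j=1: u_1=13/72 ∈ [5/31, 12/31) → index 1
j=2: u_2=25/72 ∈ [5/31, 12/31) → index 1
j=3: u_3=37/72 ∈ [15/31, 24/31) → index 3
j=4: u_4=49/72 ∈ [15/31, 24/31) → index 3
j=5: u_5=61/72 ∈ [24/31, 1) → index 5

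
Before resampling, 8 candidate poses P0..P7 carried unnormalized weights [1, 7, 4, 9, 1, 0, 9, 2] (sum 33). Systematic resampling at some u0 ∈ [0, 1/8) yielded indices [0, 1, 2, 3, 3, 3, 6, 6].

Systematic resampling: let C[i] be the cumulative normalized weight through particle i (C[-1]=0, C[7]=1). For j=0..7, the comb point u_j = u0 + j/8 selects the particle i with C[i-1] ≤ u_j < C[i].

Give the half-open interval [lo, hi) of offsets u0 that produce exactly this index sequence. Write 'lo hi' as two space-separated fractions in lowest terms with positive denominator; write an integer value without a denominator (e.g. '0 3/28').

0 1/88

C = [1/33, 8/33, 4/11, 7/11, 2/3, 2/3, 31/33, 1]
j=0 picked index 0: u0 ∈ [0, 1/33)
j=1 picked index 1: u0 ∈ [-25/264, 31/264)
j=2 picked index 2: u0 ∈ [-1/132, 5/44)
j=3 picked index 3: u0 ∈ [-1/88, 23/88)
j=4 picked index 3: u0 ∈ [-3/22, 3/22)
j=5 picked index 3: u0 ∈ [-23/88, 1/88)
j=6 picked index 6: u0 ∈ [-1/12, 25/132)
j=7 picked index 6: u0 ∈ [-5/24, 17/264)
intersection: [0, 1/88)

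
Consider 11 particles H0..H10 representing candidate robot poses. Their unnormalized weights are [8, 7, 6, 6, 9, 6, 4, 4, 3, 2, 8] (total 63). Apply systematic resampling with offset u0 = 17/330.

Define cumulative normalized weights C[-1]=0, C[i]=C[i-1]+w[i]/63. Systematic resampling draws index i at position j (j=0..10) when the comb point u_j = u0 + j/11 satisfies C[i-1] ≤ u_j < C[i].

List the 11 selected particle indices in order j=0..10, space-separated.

0 1 1 2 3 4 5 6 7 9 10

C = [8/63, 5/21, 1/3, 3/7, 4/7, 2/3, 46/63, 50/63, 53/63, 55/63, 1]
j=0: u_0=17/330 ∈ [0, 8/63) → index 0
j=1: u_1=47/330 ∈ [8/63, 5/21) → index 1
j=2: u_2=7/30 ∈ [8/63, 5/21) → index 1
j=3: u_3=107/330 ∈ [5/21, 1/3) → index 2
j=4: u_4=137/330 ∈ [1/3, 3/7) → index 3
j=5: u_5=167/330 ∈ [3/7, 4/7) → index 4
j=6: u_6=197/330 ∈ [4/7, 2/3) → index 5
j=7: u_7=227/330 ∈ [2/3, 46/63) → index 6
j=8: u_8=257/330 ∈ [46/63, 50/63) → index 7
j=9: u_9=287/330 ∈ [53/63, 55/63) → index 9
j=10: u_10=317/330 ∈ [55/63, 1) → index 10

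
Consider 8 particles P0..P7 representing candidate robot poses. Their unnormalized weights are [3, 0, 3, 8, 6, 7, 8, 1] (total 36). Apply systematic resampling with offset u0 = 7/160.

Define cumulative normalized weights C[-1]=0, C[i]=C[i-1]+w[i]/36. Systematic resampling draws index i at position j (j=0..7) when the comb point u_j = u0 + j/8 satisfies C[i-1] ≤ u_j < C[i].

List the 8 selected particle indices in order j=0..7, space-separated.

C = [1/12, 1/12, 1/6, 7/18, 5/9, 3/4, 35/36, 1]
j=0: u_0=7/160 ∈ [0, 1/12) → index 0
j=1: u_1=27/160 ∈ [1/6, 7/18) → index 3
j=2: u_2=47/160 ∈ [1/6, 7/18) → index 3
j=3: u_3=67/160 ∈ [7/18, 5/9) → index 4
j=4: u_4=87/160 ∈ [7/18, 5/9) → index 4
j=5: u_5=107/160 ∈ [5/9, 3/4) → index 5
j=6: u_6=127/160 ∈ [3/4, 35/36) → index 6
j=7: u_7=147/160 ∈ [3/4, 35/36) → index 6

0 3 3 4 4 5 6 6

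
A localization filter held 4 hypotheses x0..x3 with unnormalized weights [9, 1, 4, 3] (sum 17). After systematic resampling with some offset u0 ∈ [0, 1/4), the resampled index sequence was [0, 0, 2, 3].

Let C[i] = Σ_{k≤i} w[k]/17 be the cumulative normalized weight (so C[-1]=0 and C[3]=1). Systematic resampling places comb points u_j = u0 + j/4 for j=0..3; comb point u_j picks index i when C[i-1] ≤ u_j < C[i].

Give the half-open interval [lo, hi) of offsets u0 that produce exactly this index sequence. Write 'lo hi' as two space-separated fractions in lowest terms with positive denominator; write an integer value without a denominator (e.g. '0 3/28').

3/34 1/4

C = [9/17, 10/17, 14/17, 1]
j=0 picked index 0: u0 ∈ [0, 9/17)
j=1 picked index 0: u0 ∈ [-1/4, 19/68)
j=2 picked index 2: u0 ∈ [3/34, 11/34)
j=3 picked index 3: u0 ∈ [5/68, 1/4)
intersection: [3/34, 1/4)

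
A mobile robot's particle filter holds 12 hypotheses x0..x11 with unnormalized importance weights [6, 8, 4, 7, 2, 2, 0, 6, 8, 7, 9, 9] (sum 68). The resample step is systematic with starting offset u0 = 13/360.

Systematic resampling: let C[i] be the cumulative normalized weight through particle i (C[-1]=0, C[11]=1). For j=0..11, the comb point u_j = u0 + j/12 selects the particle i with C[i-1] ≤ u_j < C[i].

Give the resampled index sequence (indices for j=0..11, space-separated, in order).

C = [3/34, 7/34, 9/34, 25/68, 27/68, 29/68, 29/68, 35/68, 43/68, 25/34, 59/68, 1]
j=0: u_0=13/360 ∈ [0, 3/34) → index 0
j=1: u_1=43/360 ∈ [3/34, 7/34) → index 1
j=2: u_2=73/360 ∈ [3/34, 7/34) → index 1
j=3: u_3=103/360 ∈ [9/34, 25/68) → index 3
j=4: u_4=133/360 ∈ [25/68, 27/68) → index 4
j=5: u_5=163/360 ∈ [29/68, 35/68) → index 7
j=6: u_6=193/360 ∈ [35/68, 43/68) → index 8
j=7: u_7=223/360 ∈ [35/68, 43/68) → index 8
j=8: u_8=253/360 ∈ [43/68, 25/34) → index 9
j=9: u_9=283/360 ∈ [25/34, 59/68) → index 10
j=10: u_10=313/360 ∈ [59/68, 1) → index 11
j=11: u_11=343/360 ∈ [59/68, 1) → index 11

0 1 1 3 4 7 8 8 9 10 11 11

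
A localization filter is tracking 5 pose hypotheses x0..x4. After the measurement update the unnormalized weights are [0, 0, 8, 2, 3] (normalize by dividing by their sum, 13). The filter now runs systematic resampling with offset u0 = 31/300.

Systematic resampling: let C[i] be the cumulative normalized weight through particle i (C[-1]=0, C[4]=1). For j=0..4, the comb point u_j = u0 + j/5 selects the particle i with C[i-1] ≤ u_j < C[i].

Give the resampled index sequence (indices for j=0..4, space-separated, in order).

2 2 2 3 4

C = [0, 0, 8/13, 10/13, 1]
j=0: u_0=31/300 ∈ [0, 8/13) → index 2
j=1: u_1=91/300 ∈ [0, 8/13) → index 2
j=2: u_2=151/300 ∈ [0, 8/13) → index 2
j=3: u_3=211/300 ∈ [8/13, 10/13) → index 3
j=4: u_4=271/300 ∈ [10/13, 1) → index 4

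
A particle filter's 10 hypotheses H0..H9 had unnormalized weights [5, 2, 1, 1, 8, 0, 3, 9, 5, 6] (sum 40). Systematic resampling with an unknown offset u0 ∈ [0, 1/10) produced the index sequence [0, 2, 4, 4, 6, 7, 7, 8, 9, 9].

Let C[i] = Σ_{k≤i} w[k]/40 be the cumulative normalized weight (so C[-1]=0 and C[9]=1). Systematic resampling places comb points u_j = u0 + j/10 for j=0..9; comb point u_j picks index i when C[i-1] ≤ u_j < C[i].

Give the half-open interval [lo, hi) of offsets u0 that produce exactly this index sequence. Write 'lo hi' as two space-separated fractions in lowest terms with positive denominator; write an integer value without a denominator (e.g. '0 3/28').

3/40 1/10

C = [1/8, 7/40, 1/5, 9/40, 17/40, 17/40, 1/2, 29/40, 17/20, 1]
j=0 picked index 0: u0 ∈ [0, 1/8)
j=1 picked index 2: u0 ∈ [3/40, 1/10)
j=2 picked index 4: u0 ∈ [1/40, 9/40)
j=3 picked index 4: u0 ∈ [-3/40, 1/8)
j=4 picked index 6: u0 ∈ [1/40, 1/10)
j=5 picked index 7: u0 ∈ [0, 9/40)
j=6 picked index 7: u0 ∈ [-1/10, 1/8)
j=7 picked index 8: u0 ∈ [1/40, 3/20)
j=8 picked index 9: u0 ∈ [1/20, 1/5)
j=9 picked index 9: u0 ∈ [-1/20, 1/10)
intersection: [3/40, 1/10)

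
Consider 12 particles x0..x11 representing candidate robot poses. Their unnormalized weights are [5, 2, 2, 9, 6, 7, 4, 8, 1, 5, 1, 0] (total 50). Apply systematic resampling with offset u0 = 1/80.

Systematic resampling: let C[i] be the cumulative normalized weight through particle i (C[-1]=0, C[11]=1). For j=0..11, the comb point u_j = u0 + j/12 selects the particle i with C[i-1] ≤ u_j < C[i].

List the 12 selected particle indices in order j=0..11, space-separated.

0 0 2 3 3 4 5 5 6 7 7 9

C = [1/10, 7/50, 9/50, 9/25, 12/25, 31/50, 7/10, 43/50, 22/25, 49/50, 1, 1]
j=0: u_0=1/80 ∈ [0, 1/10) → index 0
j=1: u_1=23/240 ∈ [0, 1/10) → index 0
j=2: u_2=43/240 ∈ [7/50, 9/50) → index 2
j=3: u_3=21/80 ∈ [9/50, 9/25) → index 3
j=4: u_4=83/240 ∈ [9/50, 9/25) → index 3
j=5: u_5=103/240 ∈ [9/25, 12/25) → index 4
j=6: u_6=41/80 ∈ [12/25, 31/50) → index 5
j=7: u_7=143/240 ∈ [12/25, 31/50) → index 5
j=8: u_8=163/240 ∈ [31/50, 7/10) → index 6
j=9: u_9=61/80 ∈ [7/10, 43/50) → index 7
j=10: u_10=203/240 ∈ [7/10, 43/50) → index 7
j=11: u_11=223/240 ∈ [22/25, 49/50) → index 9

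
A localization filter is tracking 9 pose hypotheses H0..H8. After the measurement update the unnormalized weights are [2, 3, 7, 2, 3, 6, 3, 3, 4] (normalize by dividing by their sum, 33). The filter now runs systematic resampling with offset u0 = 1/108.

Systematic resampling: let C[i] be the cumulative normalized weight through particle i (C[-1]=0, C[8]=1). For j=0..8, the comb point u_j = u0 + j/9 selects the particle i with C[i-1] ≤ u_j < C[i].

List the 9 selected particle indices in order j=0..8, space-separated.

C = [2/33, 5/33, 4/11, 14/33, 17/33, 23/33, 26/33, 29/33, 1]
j=0: u_0=1/108 ∈ [0, 2/33) → index 0
j=1: u_1=13/108 ∈ [2/33, 5/33) → index 1
j=2: u_2=25/108 ∈ [5/33, 4/11) → index 2
j=3: u_3=37/108 ∈ [5/33, 4/11) → index 2
j=4: u_4=49/108 ∈ [14/33, 17/33) → index 4
j=5: u_5=61/108 ∈ [17/33, 23/33) → index 5
j=6: u_6=73/108 ∈ [17/33, 23/33) → index 5
j=7: u_7=85/108 ∈ [23/33, 26/33) → index 6
j=8: u_8=97/108 ∈ [29/33, 1) → index 8

0 1 2 2 4 5 5 6 8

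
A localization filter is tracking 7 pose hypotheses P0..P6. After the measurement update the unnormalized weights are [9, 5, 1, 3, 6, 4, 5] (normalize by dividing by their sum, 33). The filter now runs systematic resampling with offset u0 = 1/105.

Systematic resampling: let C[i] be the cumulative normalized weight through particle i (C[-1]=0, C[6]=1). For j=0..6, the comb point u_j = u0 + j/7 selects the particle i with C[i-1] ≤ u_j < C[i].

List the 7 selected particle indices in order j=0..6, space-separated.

C = [3/11, 14/33, 5/11, 6/11, 8/11, 28/33, 1]
j=0: u_0=1/105 ∈ [0, 3/11) → index 0
j=1: u_1=16/105 ∈ [0, 3/11) → index 0
j=2: u_2=31/105 ∈ [3/11, 14/33) → index 1
j=3: u_3=46/105 ∈ [14/33, 5/11) → index 2
j=4: u_4=61/105 ∈ [6/11, 8/11) → index 4
j=5: u_5=76/105 ∈ [6/11, 8/11) → index 4
j=6: u_6=13/15 ∈ [28/33, 1) → index 6

0 0 1 2 4 4 6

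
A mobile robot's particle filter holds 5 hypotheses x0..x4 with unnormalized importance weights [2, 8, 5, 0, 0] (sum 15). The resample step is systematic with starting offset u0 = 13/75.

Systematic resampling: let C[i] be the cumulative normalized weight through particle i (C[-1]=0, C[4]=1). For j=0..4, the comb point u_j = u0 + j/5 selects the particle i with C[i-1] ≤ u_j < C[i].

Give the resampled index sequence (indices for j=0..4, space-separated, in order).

C = [2/15, 2/3, 1, 1, 1]
j=0: u_0=13/75 ∈ [2/15, 2/3) → index 1
j=1: u_1=28/75 ∈ [2/15, 2/3) → index 1
j=2: u_2=43/75 ∈ [2/15, 2/3) → index 1
j=3: u_3=58/75 ∈ [2/3, 1) → index 2
j=4: u_4=73/75 ∈ [2/3, 1) → index 2

1 1 1 2 2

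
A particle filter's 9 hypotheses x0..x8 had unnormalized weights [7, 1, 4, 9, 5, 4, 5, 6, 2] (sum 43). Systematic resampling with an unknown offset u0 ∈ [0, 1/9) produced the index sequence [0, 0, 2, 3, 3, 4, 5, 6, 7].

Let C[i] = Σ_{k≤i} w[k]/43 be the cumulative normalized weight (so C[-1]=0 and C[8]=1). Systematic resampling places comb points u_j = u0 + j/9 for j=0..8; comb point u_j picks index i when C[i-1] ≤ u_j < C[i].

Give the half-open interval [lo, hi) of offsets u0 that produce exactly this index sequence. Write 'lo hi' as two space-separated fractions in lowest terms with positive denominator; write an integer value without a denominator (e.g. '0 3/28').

0 4/129

C = [7/43, 8/43, 12/43, 21/43, 26/43, 30/43, 35/43, 41/43, 1]
j=0 picked index 0: u0 ∈ [0, 7/43)
j=1 picked index 0: u0 ∈ [-1/9, 20/387)
j=2 picked index 2: u0 ∈ [-14/387, 22/387)
j=3 picked index 3: u0 ∈ [-7/129, 20/129)
j=4 picked index 3: u0 ∈ [-64/387, 17/387)
j=5 picked index 4: u0 ∈ [-26/387, 19/387)
j=6 picked index 5: u0 ∈ [-8/129, 4/129)
j=7 picked index 6: u0 ∈ [-31/387, 14/387)
j=8 picked index 7: u0 ∈ [-29/387, 25/387)
intersection: [0, 4/129)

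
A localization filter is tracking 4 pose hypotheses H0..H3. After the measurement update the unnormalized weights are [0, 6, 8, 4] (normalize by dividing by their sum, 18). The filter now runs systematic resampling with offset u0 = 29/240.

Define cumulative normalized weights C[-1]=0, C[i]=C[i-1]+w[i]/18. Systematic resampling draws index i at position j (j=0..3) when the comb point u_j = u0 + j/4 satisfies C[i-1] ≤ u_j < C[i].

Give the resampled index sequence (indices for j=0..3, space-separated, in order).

C = [0, 1/3, 7/9, 1]
j=0: u_0=29/240 ∈ [0, 1/3) → index 1
j=1: u_1=89/240 ∈ [1/3, 7/9) → index 2
j=2: u_2=149/240 ∈ [1/3, 7/9) → index 2
j=3: u_3=209/240 ∈ [7/9, 1) → index 3

1 2 2 3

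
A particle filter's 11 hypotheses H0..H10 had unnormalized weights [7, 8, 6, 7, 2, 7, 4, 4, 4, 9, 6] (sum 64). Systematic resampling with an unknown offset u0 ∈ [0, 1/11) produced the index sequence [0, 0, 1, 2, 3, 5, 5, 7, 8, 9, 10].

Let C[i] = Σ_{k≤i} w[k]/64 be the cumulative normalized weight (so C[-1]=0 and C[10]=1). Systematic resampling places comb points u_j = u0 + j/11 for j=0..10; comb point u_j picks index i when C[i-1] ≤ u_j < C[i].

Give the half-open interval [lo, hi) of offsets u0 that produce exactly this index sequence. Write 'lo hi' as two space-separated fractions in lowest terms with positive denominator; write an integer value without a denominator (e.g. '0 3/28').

5/352 13/704

C = [7/64, 15/64, 21/64, 7/16, 15/32, 37/64, 41/64, 45/64, 49/64, 29/32, 1]
j=0 picked index 0: u0 ∈ [0, 7/64)
j=1 picked index 0: u0 ∈ [-1/11, 13/704)
j=2 picked index 1: u0 ∈ [-51/704, 37/704)
j=3 picked index 2: u0 ∈ [-27/704, 39/704)
j=4 picked index 3: u0 ∈ [-25/704, 13/176)
j=5 picked index 5: u0 ∈ [5/352, 87/704)
j=6 picked index 5: u0 ∈ [-27/352, 23/704)
j=7 picked index 7: u0 ∈ [3/704, 47/704)
j=8 picked index 8: u0 ∈ [-17/704, 27/704)
j=9 picked index 9: u0 ∈ [-37/704, 31/352)
j=10 picked index 10: u0 ∈ [-1/352, 1/11)
intersection: [5/352, 13/704)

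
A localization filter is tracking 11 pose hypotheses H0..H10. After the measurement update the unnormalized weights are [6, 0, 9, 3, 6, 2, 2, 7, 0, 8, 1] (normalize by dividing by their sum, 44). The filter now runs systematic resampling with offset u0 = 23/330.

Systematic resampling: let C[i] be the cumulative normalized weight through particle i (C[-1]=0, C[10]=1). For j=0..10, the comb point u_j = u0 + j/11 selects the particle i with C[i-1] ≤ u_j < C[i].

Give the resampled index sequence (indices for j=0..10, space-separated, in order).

C = [3/22, 3/22, 15/44, 9/22, 6/11, 13/22, 7/11, 35/44, 35/44, 43/44, 1]
j=0: u_0=23/330 ∈ [0, 3/22) → index 0
j=1: u_1=53/330 ∈ [3/22, 15/44) → index 2
j=2: u_2=83/330 ∈ [3/22, 15/44) → index 2
j=3: u_3=113/330 ∈ [15/44, 9/22) → index 3
j=4: u_4=13/30 ∈ [9/22, 6/11) → index 4
j=5: u_5=173/330 ∈ [9/22, 6/11) → index 4
j=6: u_6=203/330 ∈ [13/22, 7/11) → index 6
j=7: u_7=233/330 ∈ [7/11, 35/44) → index 7
j=8: u_8=263/330 ∈ [35/44, 43/44) → index 9
j=9: u_9=293/330 ∈ [35/44, 43/44) → index 9
j=10: u_10=323/330 ∈ [43/44, 1) → index 10

0 2 2 3 4 4 6 7 9 9 10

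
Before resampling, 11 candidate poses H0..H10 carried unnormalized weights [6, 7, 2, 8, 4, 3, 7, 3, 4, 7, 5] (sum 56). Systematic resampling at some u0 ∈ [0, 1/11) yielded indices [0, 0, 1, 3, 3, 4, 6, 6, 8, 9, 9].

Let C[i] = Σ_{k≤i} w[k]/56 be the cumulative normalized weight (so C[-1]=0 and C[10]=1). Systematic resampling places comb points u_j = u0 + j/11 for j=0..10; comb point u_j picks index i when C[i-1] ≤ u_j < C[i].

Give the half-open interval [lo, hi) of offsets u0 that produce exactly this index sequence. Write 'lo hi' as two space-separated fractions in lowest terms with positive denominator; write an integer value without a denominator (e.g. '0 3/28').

0 1/616

C = [3/28, 13/56, 15/56, 23/56, 27/56, 15/28, 37/56, 5/7, 11/14, 51/56, 1]
j=0 picked index 0: u0 ∈ [0, 3/28)
j=1 picked index 0: u0 ∈ [-1/11, 5/308)
j=2 picked index 1: u0 ∈ [-23/308, 31/616)
j=3 picked index 3: u0 ∈ [-3/616, 85/616)
j=4 picked index 3: u0 ∈ [-59/616, 29/616)
j=5 picked index 4: u0 ∈ [-27/616, 17/616)
j=6 picked index 6: u0 ∈ [-3/308, 71/616)
j=7 picked index 6: u0 ∈ [-31/308, 15/616)
j=8 picked index 8: u0 ∈ [-1/77, 9/154)
j=9 picked index 9: u0 ∈ [-5/154, 57/616)
j=10 picked index 9: u0 ∈ [-19/154, 1/616)
intersection: [0, 1/616)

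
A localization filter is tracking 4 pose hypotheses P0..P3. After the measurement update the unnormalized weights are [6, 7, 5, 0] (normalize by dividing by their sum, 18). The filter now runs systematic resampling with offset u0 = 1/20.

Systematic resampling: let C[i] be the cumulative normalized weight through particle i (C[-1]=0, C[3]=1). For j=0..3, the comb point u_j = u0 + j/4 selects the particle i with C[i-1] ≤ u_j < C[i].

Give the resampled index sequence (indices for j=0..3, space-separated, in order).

0 0 1 2

C = [1/3, 13/18, 1, 1]
j=0: u_0=1/20 ∈ [0, 1/3) → index 0
j=1: u_1=3/10 ∈ [0, 1/3) → index 0
j=2: u_2=11/20 ∈ [1/3, 13/18) → index 1
j=3: u_3=4/5 ∈ [13/18, 1) → index 2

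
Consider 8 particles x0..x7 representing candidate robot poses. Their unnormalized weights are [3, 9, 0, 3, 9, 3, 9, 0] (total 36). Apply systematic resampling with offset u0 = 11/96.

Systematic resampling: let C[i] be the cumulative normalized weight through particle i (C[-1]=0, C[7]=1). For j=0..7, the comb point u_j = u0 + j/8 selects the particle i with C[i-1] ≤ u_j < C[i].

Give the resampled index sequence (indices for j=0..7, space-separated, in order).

1 1 3 4 4 5 6 6

C = [1/12, 1/3, 1/3, 5/12, 2/3, 3/4, 1, 1]
j=0: u_0=11/96 ∈ [1/12, 1/3) → index 1
j=1: u_1=23/96 ∈ [1/12, 1/3) → index 1
j=2: u_2=35/96 ∈ [1/3, 5/12) → index 3
j=3: u_3=47/96 ∈ [5/12, 2/3) → index 4
j=4: u_4=59/96 ∈ [5/12, 2/3) → index 4
j=5: u_5=71/96 ∈ [2/3, 3/4) → index 5
j=6: u_6=83/96 ∈ [3/4, 1) → index 6
j=7: u_7=95/96 ∈ [3/4, 1) → index 6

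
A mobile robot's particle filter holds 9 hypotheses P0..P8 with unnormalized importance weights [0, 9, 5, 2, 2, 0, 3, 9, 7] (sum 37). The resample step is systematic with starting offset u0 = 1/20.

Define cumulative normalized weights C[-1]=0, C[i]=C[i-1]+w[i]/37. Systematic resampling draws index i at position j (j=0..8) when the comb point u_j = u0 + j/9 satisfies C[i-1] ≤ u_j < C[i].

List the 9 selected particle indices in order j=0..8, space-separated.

C = [0, 9/37, 14/37, 16/37, 18/37, 18/37, 21/37, 30/37, 1]
j=0: u_0=1/20 ∈ [0, 9/37) → index 1
j=1: u_1=29/180 ∈ [0, 9/37) → index 1
j=2: u_2=49/180 ∈ [9/37, 14/37) → index 2
j=3: u_3=23/60 ∈ [14/37, 16/37) → index 3
j=4: u_4=89/180 ∈ [18/37, 21/37) → index 6
j=5: u_5=109/180 ∈ [21/37, 30/37) → index 7
j=6: u_6=43/60 ∈ [21/37, 30/37) → index 7
j=7: u_7=149/180 ∈ [30/37, 1) → index 8
j=8: u_8=169/180 ∈ [30/37, 1) → index 8

1 1 2 3 6 7 7 8 8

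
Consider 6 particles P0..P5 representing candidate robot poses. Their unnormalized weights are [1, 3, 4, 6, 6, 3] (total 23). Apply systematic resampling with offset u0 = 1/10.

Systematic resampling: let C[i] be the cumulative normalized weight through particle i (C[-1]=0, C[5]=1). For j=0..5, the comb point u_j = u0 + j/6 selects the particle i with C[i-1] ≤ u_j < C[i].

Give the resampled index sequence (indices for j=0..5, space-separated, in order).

C = [1/23, 4/23, 8/23, 14/23, 20/23, 1]
j=0: u_0=1/10 ∈ [1/23, 4/23) → index 1
j=1: u_1=4/15 ∈ [4/23, 8/23) → index 2
j=2: u_2=13/30 ∈ [8/23, 14/23) → index 3
j=3: u_3=3/5 ∈ [8/23, 14/23) → index 3
j=4: u_4=23/30 ∈ [14/23, 20/23) → index 4
j=5: u_5=14/15 ∈ [20/23, 1) → index 5

1 2 3 3 4 5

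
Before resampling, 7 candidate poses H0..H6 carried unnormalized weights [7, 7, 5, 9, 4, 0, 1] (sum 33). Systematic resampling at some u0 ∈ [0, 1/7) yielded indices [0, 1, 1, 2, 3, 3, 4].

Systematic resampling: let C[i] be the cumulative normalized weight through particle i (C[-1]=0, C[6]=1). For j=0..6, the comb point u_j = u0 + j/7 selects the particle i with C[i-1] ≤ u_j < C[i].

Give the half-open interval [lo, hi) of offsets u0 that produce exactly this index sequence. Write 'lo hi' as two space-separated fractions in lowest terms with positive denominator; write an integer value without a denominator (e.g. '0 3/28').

C = [7/33, 14/33, 19/33, 28/33, 32/33, 32/33, 1]
j=0 picked index 0: u0 ∈ [0, 7/33)
j=1 picked index 1: u0 ∈ [16/231, 65/231)
j=2 picked index 1: u0 ∈ [-17/231, 32/231)
j=3 picked index 2: u0 ∈ [-1/231, 34/231)
j=4 picked index 3: u0 ∈ [1/231, 64/231)
j=5 picked index 3: u0 ∈ [-32/231, 31/231)
j=6 picked index 4: u0 ∈ [-2/231, 26/231)
intersection: [16/231, 26/231)

16/231 26/231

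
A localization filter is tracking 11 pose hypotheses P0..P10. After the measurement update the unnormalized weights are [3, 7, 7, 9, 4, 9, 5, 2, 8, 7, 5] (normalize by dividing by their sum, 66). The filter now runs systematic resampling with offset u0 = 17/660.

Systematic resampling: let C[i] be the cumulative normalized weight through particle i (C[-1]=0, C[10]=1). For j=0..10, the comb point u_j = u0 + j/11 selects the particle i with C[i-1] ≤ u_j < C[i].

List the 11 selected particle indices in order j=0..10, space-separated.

C = [1/22, 5/33, 17/66, 13/33, 5/11, 13/22, 2/3, 23/33, 9/11, 61/66, 1]
j=0: u_0=17/660 ∈ [0, 1/22) → index 0
j=1: u_1=7/60 ∈ [1/22, 5/33) → index 1
j=2: u_2=137/660 ∈ [5/33, 17/66) → index 2
j=3: u_3=197/660 ∈ [17/66, 13/33) → index 3
j=4: u_4=257/660 ∈ [17/66, 13/33) → index 3
j=5: u_5=317/660 ∈ [5/11, 13/22) → index 5
j=6: u_6=377/660 ∈ [5/11, 13/22) → index 5
j=7: u_7=437/660 ∈ [13/22, 2/3) → index 6
j=8: u_8=497/660 ∈ [23/33, 9/11) → index 8
j=9: u_9=557/660 ∈ [9/11, 61/66) → index 9
j=10: u_10=617/660 ∈ [61/66, 1) → index 10

0 1 2 3 3 5 5 6 8 9 10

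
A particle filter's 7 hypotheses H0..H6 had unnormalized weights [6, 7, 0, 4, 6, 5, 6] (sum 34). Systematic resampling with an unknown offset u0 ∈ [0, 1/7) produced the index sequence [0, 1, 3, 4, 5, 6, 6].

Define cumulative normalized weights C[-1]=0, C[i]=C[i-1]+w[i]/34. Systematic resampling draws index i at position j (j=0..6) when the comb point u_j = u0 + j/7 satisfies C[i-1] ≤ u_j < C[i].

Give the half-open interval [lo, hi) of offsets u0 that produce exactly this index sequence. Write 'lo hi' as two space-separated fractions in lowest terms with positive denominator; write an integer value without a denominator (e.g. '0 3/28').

C = [3/17, 13/34, 13/34, 1/2, 23/34, 14/17, 1]
j=0 picked index 0: u0 ∈ [0, 3/17)
j=1 picked index 1: u0 ∈ [4/119, 57/238)
j=2 picked index 3: u0 ∈ [23/238, 3/14)
j=3 picked index 4: u0 ∈ [1/14, 59/238)
j=4 picked index 5: u0 ∈ [25/238, 30/119)
j=5 picked index 6: u0 ∈ [13/119, 2/7)
j=6 picked index 6: u0 ∈ [-4/119, 1/7)
intersection: [13/119, 1/7)

13/119 1/7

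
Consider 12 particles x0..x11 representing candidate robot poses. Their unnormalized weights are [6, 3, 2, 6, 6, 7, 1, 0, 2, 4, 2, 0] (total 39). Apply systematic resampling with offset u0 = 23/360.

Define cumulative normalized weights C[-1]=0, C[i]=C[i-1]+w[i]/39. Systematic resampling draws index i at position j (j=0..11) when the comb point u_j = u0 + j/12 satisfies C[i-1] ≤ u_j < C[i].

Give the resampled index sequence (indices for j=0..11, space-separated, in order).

0 0 1 3 3 4 4 5 5 8 9 10

C = [2/13, 3/13, 11/39, 17/39, 23/39, 10/13, 31/39, 31/39, 11/13, 37/39, 1, 1]
j=0: u_0=23/360 ∈ [0, 2/13) → index 0
j=1: u_1=53/360 ∈ [0, 2/13) → index 0
j=2: u_2=83/360 ∈ [2/13, 3/13) → index 1
j=3: u_3=113/360 ∈ [11/39, 17/39) → index 3
j=4: u_4=143/360 ∈ [11/39, 17/39) → index 3
j=5: u_5=173/360 ∈ [17/39, 23/39) → index 4
j=6: u_6=203/360 ∈ [17/39, 23/39) → index 4
j=7: u_7=233/360 ∈ [23/39, 10/13) → index 5
j=8: u_8=263/360 ∈ [23/39, 10/13) → index 5
j=9: u_9=293/360 ∈ [31/39, 11/13) → index 8
j=10: u_10=323/360 ∈ [11/13, 37/39) → index 9
j=11: u_11=353/360 ∈ [37/39, 1) → index 10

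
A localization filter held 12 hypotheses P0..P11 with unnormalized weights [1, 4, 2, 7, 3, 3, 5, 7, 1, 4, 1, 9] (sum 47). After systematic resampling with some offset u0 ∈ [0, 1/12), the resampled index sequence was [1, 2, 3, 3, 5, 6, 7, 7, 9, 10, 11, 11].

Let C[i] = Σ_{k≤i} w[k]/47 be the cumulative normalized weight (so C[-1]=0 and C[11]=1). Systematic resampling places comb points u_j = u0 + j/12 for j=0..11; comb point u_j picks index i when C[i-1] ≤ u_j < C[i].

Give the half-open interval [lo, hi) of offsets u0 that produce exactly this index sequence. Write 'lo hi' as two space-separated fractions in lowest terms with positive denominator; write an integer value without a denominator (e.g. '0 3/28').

7/188 9/188

C = [1/47, 5/47, 7/47, 14/47, 17/47, 20/47, 25/47, 32/47, 33/47, 37/47, 38/47, 1]
j=0 picked index 1: u0 ∈ [1/47, 5/47)
j=1 picked index 2: u0 ∈ [13/564, 37/564)
j=2 picked index 3: u0 ∈ [-5/282, 37/282)
j=3 picked index 3: u0 ∈ [-19/188, 9/188)
j=4 picked index 5: u0 ∈ [4/141, 13/141)
j=5 picked index 6: u0 ∈ [5/564, 65/564)
j=6 picked index 7: u0 ∈ [3/94, 17/94)
j=7 picked index 7: u0 ∈ [-29/564, 55/564)
j=8 picked index 9: u0 ∈ [5/141, 17/141)
j=9 picked index 10: u0 ∈ [7/188, 11/188)
j=10 picked index 11: u0 ∈ [-7/282, 1/6)
j=11 picked index 11: u0 ∈ [-61/564, 1/12)
intersection: [7/188, 9/188)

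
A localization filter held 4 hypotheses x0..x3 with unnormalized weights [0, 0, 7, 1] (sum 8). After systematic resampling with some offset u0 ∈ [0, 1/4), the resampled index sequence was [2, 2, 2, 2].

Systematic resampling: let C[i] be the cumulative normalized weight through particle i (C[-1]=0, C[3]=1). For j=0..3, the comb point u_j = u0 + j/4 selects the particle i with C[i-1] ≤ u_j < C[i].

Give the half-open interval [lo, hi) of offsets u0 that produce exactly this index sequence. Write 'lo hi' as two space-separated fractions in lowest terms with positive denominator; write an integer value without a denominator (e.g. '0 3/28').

C = [0, 0, 7/8, 1]
j=0 picked index 2: u0 ∈ [0, 7/8)
j=1 picked index 2: u0 ∈ [-1/4, 5/8)
j=2 picked index 2: u0 ∈ [-1/2, 3/8)
j=3 picked index 2: u0 ∈ [-3/4, 1/8)
intersection: [0, 1/8)

0 1/8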